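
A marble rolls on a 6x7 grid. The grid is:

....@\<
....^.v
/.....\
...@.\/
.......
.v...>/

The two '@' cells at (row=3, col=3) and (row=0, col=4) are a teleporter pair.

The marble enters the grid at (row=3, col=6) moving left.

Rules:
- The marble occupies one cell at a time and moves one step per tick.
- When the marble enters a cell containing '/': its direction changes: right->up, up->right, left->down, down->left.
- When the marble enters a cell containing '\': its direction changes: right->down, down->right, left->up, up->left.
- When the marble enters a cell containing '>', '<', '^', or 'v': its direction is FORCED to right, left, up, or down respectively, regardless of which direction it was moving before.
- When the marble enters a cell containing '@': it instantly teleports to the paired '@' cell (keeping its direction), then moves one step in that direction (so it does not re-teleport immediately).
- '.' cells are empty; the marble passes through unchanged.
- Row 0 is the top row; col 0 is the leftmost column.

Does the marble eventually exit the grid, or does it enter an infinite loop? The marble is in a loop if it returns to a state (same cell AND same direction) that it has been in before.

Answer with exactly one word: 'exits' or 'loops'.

Step 1: enter (3,6), '/' deflects left->down, move down to (4,6)
Step 2: enter (4,6), '.' pass, move down to (5,6)
Step 3: enter (5,6), '/' deflects down->left, move left to (5,5)
Step 4: enter (5,5), '>' forces left->right, move right to (5,6)
Step 5: enter (5,6), '/' deflects right->up, move up to (4,6)
Step 6: enter (4,6), '.' pass, move up to (3,6)
Step 7: enter (3,6), '/' deflects up->right, move right to (3,7)
Step 8: at (3,7) — EXIT via right edge, pos 3

Answer: exits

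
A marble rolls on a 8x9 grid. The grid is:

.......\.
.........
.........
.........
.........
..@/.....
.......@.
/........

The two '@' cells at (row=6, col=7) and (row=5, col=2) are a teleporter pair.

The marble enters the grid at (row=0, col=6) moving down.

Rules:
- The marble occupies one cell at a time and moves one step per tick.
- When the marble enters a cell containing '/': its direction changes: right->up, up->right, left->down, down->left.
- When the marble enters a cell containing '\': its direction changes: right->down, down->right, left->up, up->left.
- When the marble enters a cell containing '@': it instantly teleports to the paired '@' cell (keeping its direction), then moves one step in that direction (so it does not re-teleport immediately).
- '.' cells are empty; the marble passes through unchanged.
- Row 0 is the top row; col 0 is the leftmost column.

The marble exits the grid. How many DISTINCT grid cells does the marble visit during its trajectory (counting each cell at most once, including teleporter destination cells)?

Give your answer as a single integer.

Answer: 8

Derivation:
Step 1: enter (0,6), '.' pass, move down to (1,6)
Step 2: enter (1,6), '.' pass, move down to (2,6)
Step 3: enter (2,6), '.' pass, move down to (3,6)
Step 4: enter (3,6), '.' pass, move down to (4,6)
Step 5: enter (4,6), '.' pass, move down to (5,6)
Step 6: enter (5,6), '.' pass, move down to (6,6)
Step 7: enter (6,6), '.' pass, move down to (7,6)
Step 8: enter (7,6), '.' pass, move down to (8,6)
Step 9: at (8,6) — EXIT via bottom edge, pos 6
Distinct cells visited: 8 (path length 8)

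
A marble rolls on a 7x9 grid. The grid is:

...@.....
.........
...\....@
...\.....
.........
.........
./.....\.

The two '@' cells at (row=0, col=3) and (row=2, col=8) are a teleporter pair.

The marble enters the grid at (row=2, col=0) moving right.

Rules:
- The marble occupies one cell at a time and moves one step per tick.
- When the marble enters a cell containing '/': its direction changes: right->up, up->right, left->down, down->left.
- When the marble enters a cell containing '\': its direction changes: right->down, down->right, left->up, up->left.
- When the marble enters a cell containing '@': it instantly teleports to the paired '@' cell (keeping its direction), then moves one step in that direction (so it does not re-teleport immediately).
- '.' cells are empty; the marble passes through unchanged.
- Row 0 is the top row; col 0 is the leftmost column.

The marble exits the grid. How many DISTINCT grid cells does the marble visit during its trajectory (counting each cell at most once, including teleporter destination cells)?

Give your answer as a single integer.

Answer: 10

Derivation:
Step 1: enter (2,0), '.' pass, move right to (2,1)
Step 2: enter (2,1), '.' pass, move right to (2,2)
Step 3: enter (2,2), '.' pass, move right to (2,3)
Step 4: enter (2,3), '\' deflects right->down, move down to (3,3)
Step 5: enter (3,3), '\' deflects down->right, move right to (3,4)
Step 6: enter (3,4), '.' pass, move right to (3,5)
Step 7: enter (3,5), '.' pass, move right to (3,6)
Step 8: enter (3,6), '.' pass, move right to (3,7)
Step 9: enter (3,7), '.' pass, move right to (3,8)
Step 10: enter (3,8), '.' pass, move right to (3,9)
Step 11: at (3,9) — EXIT via right edge, pos 3
Distinct cells visited: 10 (path length 10)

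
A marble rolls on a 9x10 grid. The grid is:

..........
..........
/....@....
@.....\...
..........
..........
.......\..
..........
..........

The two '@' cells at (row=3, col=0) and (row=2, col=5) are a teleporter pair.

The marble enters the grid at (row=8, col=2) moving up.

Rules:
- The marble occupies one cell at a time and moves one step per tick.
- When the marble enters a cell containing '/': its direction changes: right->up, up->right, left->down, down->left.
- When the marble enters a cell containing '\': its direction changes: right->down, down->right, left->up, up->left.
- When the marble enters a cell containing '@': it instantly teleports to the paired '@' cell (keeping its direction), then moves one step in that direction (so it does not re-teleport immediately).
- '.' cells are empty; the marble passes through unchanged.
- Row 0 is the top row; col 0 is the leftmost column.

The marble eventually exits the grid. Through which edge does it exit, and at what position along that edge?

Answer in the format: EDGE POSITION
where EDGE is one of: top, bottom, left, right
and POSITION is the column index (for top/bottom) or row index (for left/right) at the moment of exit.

Answer: top 2

Derivation:
Step 1: enter (8,2), '.' pass, move up to (7,2)
Step 2: enter (7,2), '.' pass, move up to (6,2)
Step 3: enter (6,2), '.' pass, move up to (5,2)
Step 4: enter (5,2), '.' pass, move up to (4,2)
Step 5: enter (4,2), '.' pass, move up to (3,2)
Step 6: enter (3,2), '.' pass, move up to (2,2)
Step 7: enter (2,2), '.' pass, move up to (1,2)
Step 8: enter (1,2), '.' pass, move up to (0,2)
Step 9: enter (0,2), '.' pass, move up to (-1,2)
Step 10: at (-1,2) — EXIT via top edge, pos 2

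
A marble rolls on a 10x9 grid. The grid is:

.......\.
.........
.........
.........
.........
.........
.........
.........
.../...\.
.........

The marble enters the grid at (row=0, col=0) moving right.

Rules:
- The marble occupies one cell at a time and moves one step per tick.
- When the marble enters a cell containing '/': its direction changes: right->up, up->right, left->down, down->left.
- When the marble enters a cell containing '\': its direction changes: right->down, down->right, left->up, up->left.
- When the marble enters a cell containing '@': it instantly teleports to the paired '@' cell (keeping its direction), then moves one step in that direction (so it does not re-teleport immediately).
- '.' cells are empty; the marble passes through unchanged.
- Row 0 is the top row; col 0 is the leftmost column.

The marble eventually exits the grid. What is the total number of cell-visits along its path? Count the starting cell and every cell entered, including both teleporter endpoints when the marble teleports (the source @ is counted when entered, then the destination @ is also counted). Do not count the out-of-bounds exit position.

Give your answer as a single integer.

Step 1: enter (0,0), '.' pass, move right to (0,1)
Step 2: enter (0,1), '.' pass, move right to (0,2)
Step 3: enter (0,2), '.' pass, move right to (0,3)
Step 4: enter (0,3), '.' pass, move right to (0,4)
Step 5: enter (0,4), '.' pass, move right to (0,5)
Step 6: enter (0,5), '.' pass, move right to (0,6)
Step 7: enter (0,6), '.' pass, move right to (0,7)
Step 8: enter (0,7), '\' deflects right->down, move down to (1,7)
Step 9: enter (1,7), '.' pass, move down to (2,7)
Step 10: enter (2,7), '.' pass, move down to (3,7)
Step 11: enter (3,7), '.' pass, move down to (4,7)
Step 12: enter (4,7), '.' pass, move down to (5,7)
Step 13: enter (5,7), '.' pass, move down to (6,7)
Step 14: enter (6,7), '.' pass, move down to (7,7)
Step 15: enter (7,7), '.' pass, move down to (8,7)
Step 16: enter (8,7), '\' deflects down->right, move right to (8,8)
Step 17: enter (8,8), '.' pass, move right to (8,9)
Step 18: at (8,9) — EXIT via right edge, pos 8
Path length (cell visits): 17

Answer: 17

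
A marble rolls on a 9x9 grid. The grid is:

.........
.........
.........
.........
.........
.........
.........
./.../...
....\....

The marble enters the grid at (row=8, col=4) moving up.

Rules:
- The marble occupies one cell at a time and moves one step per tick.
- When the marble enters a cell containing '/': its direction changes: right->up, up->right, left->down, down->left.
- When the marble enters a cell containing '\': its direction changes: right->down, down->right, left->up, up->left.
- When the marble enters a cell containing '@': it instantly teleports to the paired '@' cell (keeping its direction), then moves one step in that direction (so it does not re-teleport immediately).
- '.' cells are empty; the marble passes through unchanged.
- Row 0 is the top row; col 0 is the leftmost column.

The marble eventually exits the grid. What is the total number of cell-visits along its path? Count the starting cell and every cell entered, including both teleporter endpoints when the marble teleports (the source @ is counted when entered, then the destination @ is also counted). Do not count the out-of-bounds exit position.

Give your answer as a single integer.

Step 1: enter (8,4), '\' deflects up->left, move left to (8,3)
Step 2: enter (8,3), '.' pass, move left to (8,2)
Step 3: enter (8,2), '.' pass, move left to (8,1)
Step 4: enter (8,1), '.' pass, move left to (8,0)
Step 5: enter (8,0), '.' pass, move left to (8,-1)
Step 6: at (8,-1) — EXIT via left edge, pos 8
Path length (cell visits): 5

Answer: 5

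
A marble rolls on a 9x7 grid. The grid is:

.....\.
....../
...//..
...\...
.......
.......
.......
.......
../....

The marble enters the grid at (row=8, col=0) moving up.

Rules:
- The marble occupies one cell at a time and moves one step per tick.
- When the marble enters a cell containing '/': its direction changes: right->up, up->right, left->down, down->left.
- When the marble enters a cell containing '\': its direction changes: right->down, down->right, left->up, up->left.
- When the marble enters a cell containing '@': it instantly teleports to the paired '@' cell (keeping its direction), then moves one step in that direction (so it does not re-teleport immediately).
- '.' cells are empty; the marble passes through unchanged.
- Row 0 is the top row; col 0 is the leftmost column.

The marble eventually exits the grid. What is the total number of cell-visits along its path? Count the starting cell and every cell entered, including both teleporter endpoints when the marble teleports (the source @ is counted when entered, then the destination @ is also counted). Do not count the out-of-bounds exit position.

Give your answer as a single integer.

Answer: 9

Derivation:
Step 1: enter (8,0), '.' pass, move up to (7,0)
Step 2: enter (7,0), '.' pass, move up to (6,0)
Step 3: enter (6,0), '.' pass, move up to (5,0)
Step 4: enter (5,0), '.' pass, move up to (4,0)
Step 5: enter (4,0), '.' pass, move up to (3,0)
Step 6: enter (3,0), '.' pass, move up to (2,0)
Step 7: enter (2,0), '.' pass, move up to (1,0)
Step 8: enter (1,0), '.' pass, move up to (0,0)
Step 9: enter (0,0), '.' pass, move up to (-1,0)
Step 10: at (-1,0) — EXIT via top edge, pos 0
Path length (cell visits): 9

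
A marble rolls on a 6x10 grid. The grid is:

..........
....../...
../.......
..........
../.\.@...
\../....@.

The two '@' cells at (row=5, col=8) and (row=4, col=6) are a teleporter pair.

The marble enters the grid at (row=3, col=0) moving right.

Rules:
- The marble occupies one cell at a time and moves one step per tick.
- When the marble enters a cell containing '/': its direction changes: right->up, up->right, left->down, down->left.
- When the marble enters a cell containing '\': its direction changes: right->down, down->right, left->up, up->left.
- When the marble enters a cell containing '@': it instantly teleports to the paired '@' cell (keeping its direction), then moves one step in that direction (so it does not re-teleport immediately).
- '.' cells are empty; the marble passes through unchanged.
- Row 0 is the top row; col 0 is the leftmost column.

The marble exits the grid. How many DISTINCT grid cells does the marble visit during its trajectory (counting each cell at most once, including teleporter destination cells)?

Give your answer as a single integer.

Answer: 10

Derivation:
Step 1: enter (3,0), '.' pass, move right to (3,1)
Step 2: enter (3,1), '.' pass, move right to (3,2)
Step 3: enter (3,2), '.' pass, move right to (3,3)
Step 4: enter (3,3), '.' pass, move right to (3,4)
Step 5: enter (3,4), '.' pass, move right to (3,5)
Step 6: enter (3,5), '.' pass, move right to (3,6)
Step 7: enter (3,6), '.' pass, move right to (3,7)
Step 8: enter (3,7), '.' pass, move right to (3,8)
Step 9: enter (3,8), '.' pass, move right to (3,9)
Step 10: enter (3,9), '.' pass, move right to (3,10)
Step 11: at (3,10) — EXIT via right edge, pos 3
Distinct cells visited: 10 (path length 10)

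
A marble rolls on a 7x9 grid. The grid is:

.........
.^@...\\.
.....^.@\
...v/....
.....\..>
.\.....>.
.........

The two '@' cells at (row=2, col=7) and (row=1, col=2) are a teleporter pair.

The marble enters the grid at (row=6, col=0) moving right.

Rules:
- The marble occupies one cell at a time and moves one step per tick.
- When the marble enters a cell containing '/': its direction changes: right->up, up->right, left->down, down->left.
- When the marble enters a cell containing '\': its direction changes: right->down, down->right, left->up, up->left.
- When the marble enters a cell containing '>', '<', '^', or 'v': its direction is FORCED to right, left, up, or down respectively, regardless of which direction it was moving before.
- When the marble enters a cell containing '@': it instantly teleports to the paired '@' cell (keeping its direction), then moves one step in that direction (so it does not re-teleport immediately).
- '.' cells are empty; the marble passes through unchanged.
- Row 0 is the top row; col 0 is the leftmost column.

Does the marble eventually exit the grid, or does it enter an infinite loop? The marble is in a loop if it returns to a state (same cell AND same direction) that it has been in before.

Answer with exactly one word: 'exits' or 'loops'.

Answer: exits

Derivation:
Step 1: enter (6,0), '.' pass, move right to (6,1)
Step 2: enter (6,1), '.' pass, move right to (6,2)
Step 3: enter (6,2), '.' pass, move right to (6,3)
Step 4: enter (6,3), '.' pass, move right to (6,4)
Step 5: enter (6,4), '.' pass, move right to (6,5)
Step 6: enter (6,5), '.' pass, move right to (6,6)
Step 7: enter (6,6), '.' pass, move right to (6,7)
Step 8: enter (6,7), '.' pass, move right to (6,8)
Step 9: enter (6,8), '.' pass, move right to (6,9)
Step 10: at (6,9) — EXIT via right edge, pos 6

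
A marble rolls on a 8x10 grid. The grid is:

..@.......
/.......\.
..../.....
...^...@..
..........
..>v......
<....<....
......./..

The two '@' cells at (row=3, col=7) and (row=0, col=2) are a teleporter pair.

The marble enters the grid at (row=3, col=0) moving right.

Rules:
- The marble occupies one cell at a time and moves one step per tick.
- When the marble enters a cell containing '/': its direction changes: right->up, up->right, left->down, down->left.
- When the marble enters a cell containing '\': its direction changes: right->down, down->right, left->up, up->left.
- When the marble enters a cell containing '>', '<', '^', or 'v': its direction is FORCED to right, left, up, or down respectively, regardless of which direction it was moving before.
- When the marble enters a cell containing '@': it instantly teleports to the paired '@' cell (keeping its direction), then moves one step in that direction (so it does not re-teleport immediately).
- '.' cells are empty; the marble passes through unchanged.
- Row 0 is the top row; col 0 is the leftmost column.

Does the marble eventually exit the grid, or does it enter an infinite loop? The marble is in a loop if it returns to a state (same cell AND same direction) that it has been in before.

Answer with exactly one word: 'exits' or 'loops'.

Answer: exits

Derivation:
Step 1: enter (3,0), '.' pass, move right to (3,1)
Step 2: enter (3,1), '.' pass, move right to (3,2)
Step 3: enter (3,2), '.' pass, move right to (3,3)
Step 4: enter (3,3), '^' forces right->up, move up to (2,3)
Step 5: enter (2,3), '.' pass, move up to (1,3)
Step 6: enter (1,3), '.' pass, move up to (0,3)
Step 7: enter (0,3), '.' pass, move up to (-1,3)
Step 8: at (-1,3) — EXIT via top edge, pos 3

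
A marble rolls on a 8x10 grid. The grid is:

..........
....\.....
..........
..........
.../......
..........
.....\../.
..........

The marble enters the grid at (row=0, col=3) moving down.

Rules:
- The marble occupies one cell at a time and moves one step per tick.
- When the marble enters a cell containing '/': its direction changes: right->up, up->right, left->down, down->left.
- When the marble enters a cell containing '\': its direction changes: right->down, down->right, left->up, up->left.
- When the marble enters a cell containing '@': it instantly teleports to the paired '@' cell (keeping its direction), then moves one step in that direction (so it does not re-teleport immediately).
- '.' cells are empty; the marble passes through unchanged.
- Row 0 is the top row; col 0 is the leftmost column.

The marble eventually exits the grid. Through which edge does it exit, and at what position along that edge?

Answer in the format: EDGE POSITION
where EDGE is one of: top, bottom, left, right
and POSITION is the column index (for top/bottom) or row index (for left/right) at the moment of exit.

Answer: left 4

Derivation:
Step 1: enter (0,3), '.' pass, move down to (1,3)
Step 2: enter (1,3), '.' pass, move down to (2,3)
Step 3: enter (2,3), '.' pass, move down to (3,3)
Step 4: enter (3,3), '.' pass, move down to (4,3)
Step 5: enter (4,3), '/' deflects down->left, move left to (4,2)
Step 6: enter (4,2), '.' pass, move left to (4,1)
Step 7: enter (4,1), '.' pass, move left to (4,0)
Step 8: enter (4,0), '.' pass, move left to (4,-1)
Step 9: at (4,-1) — EXIT via left edge, pos 4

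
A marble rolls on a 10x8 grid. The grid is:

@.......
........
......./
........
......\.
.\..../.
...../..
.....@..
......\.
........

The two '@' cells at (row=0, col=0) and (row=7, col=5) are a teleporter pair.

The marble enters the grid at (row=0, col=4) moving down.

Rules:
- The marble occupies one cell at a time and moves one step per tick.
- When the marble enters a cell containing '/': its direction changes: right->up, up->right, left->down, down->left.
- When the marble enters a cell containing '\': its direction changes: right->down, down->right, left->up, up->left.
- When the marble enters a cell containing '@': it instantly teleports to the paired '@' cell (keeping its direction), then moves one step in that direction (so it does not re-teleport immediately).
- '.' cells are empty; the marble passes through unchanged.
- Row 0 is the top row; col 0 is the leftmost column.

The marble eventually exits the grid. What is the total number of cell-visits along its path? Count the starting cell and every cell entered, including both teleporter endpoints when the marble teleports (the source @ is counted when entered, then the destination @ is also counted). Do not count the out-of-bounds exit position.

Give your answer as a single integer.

Step 1: enter (0,4), '.' pass, move down to (1,4)
Step 2: enter (1,4), '.' pass, move down to (2,4)
Step 3: enter (2,4), '.' pass, move down to (3,4)
Step 4: enter (3,4), '.' pass, move down to (4,4)
Step 5: enter (4,4), '.' pass, move down to (5,4)
Step 6: enter (5,4), '.' pass, move down to (6,4)
Step 7: enter (6,4), '.' pass, move down to (7,4)
Step 8: enter (7,4), '.' pass, move down to (8,4)
Step 9: enter (8,4), '.' pass, move down to (9,4)
Step 10: enter (9,4), '.' pass, move down to (10,4)
Step 11: at (10,4) — EXIT via bottom edge, pos 4
Path length (cell visits): 10

Answer: 10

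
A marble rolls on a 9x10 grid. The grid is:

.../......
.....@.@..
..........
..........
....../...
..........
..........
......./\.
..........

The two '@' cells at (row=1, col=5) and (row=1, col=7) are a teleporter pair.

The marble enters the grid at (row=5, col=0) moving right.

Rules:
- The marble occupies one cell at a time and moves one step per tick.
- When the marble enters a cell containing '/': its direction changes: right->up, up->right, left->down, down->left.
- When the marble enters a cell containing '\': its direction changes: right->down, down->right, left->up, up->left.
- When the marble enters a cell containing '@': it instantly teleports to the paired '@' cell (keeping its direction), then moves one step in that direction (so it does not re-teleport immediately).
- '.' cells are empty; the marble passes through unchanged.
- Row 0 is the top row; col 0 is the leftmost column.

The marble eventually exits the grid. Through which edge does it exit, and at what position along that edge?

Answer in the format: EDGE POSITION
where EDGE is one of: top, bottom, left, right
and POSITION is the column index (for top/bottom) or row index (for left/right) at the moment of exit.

Answer: right 5

Derivation:
Step 1: enter (5,0), '.' pass, move right to (5,1)
Step 2: enter (5,1), '.' pass, move right to (5,2)
Step 3: enter (5,2), '.' pass, move right to (5,3)
Step 4: enter (5,3), '.' pass, move right to (5,4)
Step 5: enter (5,4), '.' pass, move right to (5,5)
Step 6: enter (5,5), '.' pass, move right to (5,6)
Step 7: enter (5,6), '.' pass, move right to (5,7)
Step 8: enter (5,7), '.' pass, move right to (5,8)
Step 9: enter (5,8), '.' pass, move right to (5,9)
Step 10: enter (5,9), '.' pass, move right to (5,10)
Step 11: at (5,10) — EXIT via right edge, pos 5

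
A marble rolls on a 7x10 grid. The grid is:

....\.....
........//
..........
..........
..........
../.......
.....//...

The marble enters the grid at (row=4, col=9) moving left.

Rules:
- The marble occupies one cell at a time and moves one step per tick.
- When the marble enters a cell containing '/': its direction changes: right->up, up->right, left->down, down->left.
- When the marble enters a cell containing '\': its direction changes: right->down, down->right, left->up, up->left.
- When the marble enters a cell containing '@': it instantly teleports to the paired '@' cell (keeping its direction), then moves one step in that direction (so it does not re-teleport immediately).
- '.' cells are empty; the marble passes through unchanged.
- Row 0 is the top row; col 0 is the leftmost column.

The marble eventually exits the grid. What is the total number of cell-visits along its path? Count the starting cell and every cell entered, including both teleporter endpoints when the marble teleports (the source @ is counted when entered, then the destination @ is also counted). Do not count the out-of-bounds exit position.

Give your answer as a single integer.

Step 1: enter (4,9), '.' pass, move left to (4,8)
Step 2: enter (4,8), '.' pass, move left to (4,7)
Step 3: enter (4,7), '.' pass, move left to (4,6)
Step 4: enter (4,6), '.' pass, move left to (4,5)
Step 5: enter (4,5), '.' pass, move left to (4,4)
Step 6: enter (4,4), '.' pass, move left to (4,3)
Step 7: enter (4,3), '.' pass, move left to (4,2)
Step 8: enter (4,2), '.' pass, move left to (4,1)
Step 9: enter (4,1), '.' pass, move left to (4,0)
Step 10: enter (4,0), '.' pass, move left to (4,-1)
Step 11: at (4,-1) — EXIT via left edge, pos 4
Path length (cell visits): 10

Answer: 10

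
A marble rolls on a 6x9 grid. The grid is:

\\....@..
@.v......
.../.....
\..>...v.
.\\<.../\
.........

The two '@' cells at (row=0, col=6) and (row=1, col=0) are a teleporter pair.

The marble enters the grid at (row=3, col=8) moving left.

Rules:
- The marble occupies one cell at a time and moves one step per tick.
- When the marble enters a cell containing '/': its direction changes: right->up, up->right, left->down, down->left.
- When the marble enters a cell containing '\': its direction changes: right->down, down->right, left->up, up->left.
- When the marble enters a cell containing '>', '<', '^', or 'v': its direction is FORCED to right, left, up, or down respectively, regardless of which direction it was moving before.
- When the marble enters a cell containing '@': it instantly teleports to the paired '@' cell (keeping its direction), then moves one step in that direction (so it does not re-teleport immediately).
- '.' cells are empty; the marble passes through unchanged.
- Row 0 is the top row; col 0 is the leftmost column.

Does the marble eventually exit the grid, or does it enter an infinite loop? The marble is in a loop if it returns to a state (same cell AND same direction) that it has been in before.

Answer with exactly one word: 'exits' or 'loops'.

Answer: loops

Derivation:
Step 1: enter (3,8), '.' pass, move left to (3,7)
Step 2: enter (3,7), 'v' forces left->down, move down to (4,7)
Step 3: enter (4,7), '/' deflects down->left, move left to (4,6)
Step 4: enter (4,6), '.' pass, move left to (4,5)
Step 5: enter (4,5), '.' pass, move left to (4,4)
Step 6: enter (4,4), '.' pass, move left to (4,3)
Step 7: enter (4,3), '<' forces left->left, move left to (4,2)
Step 8: enter (4,2), '\' deflects left->up, move up to (3,2)
Step 9: enter (3,2), '.' pass, move up to (2,2)
Step 10: enter (2,2), '.' pass, move up to (1,2)
Step 11: enter (1,2), 'v' forces up->down, move down to (2,2)
Step 12: enter (2,2), '.' pass, move down to (3,2)
Step 13: enter (3,2), '.' pass, move down to (4,2)
Step 14: enter (4,2), '\' deflects down->right, move right to (4,3)
Step 15: enter (4,3), '<' forces right->left, move left to (4,2)
Step 16: at (4,2) dir=left — LOOP DETECTED (seen before)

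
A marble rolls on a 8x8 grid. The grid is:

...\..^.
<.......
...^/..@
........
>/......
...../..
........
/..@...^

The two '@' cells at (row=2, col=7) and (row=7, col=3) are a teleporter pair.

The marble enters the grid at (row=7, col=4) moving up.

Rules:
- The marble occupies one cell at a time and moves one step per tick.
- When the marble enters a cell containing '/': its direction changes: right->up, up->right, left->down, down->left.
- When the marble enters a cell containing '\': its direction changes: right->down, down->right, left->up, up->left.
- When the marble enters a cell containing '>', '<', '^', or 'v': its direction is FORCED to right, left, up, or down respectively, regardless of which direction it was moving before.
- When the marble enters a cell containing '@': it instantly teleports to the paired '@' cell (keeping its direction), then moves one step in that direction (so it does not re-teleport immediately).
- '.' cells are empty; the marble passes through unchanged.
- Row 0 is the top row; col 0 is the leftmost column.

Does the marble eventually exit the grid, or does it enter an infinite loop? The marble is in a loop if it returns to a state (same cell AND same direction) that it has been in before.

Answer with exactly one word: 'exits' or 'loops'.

Answer: exits

Derivation:
Step 1: enter (7,4), '.' pass, move up to (6,4)
Step 2: enter (6,4), '.' pass, move up to (5,4)
Step 3: enter (5,4), '.' pass, move up to (4,4)
Step 4: enter (4,4), '.' pass, move up to (3,4)
Step 5: enter (3,4), '.' pass, move up to (2,4)
Step 6: enter (2,4), '/' deflects up->right, move right to (2,5)
Step 7: enter (2,5), '.' pass, move right to (2,6)
Step 8: enter (2,6), '.' pass, move right to (2,7)
Step 9: enter (2,7), '@' teleport (2,7)->(7,3), also enter (7,3), move right to (7,4)
Step 10: enter (7,4), '.' pass, move right to (7,5)
Step 11: enter (7,5), '.' pass, move right to (7,6)
Step 12: enter (7,6), '.' pass, move right to (7,7)
Step 13: enter (7,7), '^' forces right->up, move up to (6,7)
Step 14: enter (6,7), '.' pass, move up to (5,7)
Step 15: enter (5,7), '.' pass, move up to (4,7)
Step 16: enter (4,7), '.' pass, move up to (3,7)
Step 17: enter (3,7), '.' pass, move up to (2,7)
Step 18: enter (2,7), '@' teleport (2,7)->(7,3), also enter (7,3), move up to (6,3)
Step 19: enter (6,3), '.' pass, move up to (5,3)
Step 20: enter (5,3), '.' pass, move up to (4,3)
Step 21: enter (4,3), '.' pass, move up to (3,3)
Step 22: enter (3,3), '.' pass, move up to (2,3)
Step 23: enter (2,3), '^' forces up->up, move up to (1,3)
Step 24: enter (1,3), '.' pass, move up to (0,3)
Step 25: enter (0,3), '\' deflects up->left, move left to (0,2)
Step 26: enter (0,2), '.' pass, move left to (0,1)
Step 27: enter (0,1), '.' pass, move left to (0,0)
Step 28: enter (0,0), '.' pass, move left to (0,-1)
Step 29: at (0,-1) — EXIT via left edge, pos 0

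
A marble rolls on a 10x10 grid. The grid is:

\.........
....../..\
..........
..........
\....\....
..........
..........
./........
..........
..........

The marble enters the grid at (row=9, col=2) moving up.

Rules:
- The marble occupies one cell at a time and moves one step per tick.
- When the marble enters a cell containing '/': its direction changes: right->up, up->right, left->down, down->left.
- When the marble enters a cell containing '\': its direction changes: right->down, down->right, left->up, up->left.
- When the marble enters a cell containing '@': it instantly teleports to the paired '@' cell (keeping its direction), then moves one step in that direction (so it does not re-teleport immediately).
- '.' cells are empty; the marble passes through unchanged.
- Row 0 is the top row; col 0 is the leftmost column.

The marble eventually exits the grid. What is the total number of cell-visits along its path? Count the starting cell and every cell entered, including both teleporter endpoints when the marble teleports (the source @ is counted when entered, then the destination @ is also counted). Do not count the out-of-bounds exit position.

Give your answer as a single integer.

Answer: 10

Derivation:
Step 1: enter (9,2), '.' pass, move up to (8,2)
Step 2: enter (8,2), '.' pass, move up to (7,2)
Step 3: enter (7,2), '.' pass, move up to (6,2)
Step 4: enter (6,2), '.' pass, move up to (5,2)
Step 5: enter (5,2), '.' pass, move up to (4,2)
Step 6: enter (4,2), '.' pass, move up to (3,2)
Step 7: enter (3,2), '.' pass, move up to (2,2)
Step 8: enter (2,2), '.' pass, move up to (1,2)
Step 9: enter (1,2), '.' pass, move up to (0,2)
Step 10: enter (0,2), '.' pass, move up to (-1,2)
Step 11: at (-1,2) — EXIT via top edge, pos 2
Path length (cell visits): 10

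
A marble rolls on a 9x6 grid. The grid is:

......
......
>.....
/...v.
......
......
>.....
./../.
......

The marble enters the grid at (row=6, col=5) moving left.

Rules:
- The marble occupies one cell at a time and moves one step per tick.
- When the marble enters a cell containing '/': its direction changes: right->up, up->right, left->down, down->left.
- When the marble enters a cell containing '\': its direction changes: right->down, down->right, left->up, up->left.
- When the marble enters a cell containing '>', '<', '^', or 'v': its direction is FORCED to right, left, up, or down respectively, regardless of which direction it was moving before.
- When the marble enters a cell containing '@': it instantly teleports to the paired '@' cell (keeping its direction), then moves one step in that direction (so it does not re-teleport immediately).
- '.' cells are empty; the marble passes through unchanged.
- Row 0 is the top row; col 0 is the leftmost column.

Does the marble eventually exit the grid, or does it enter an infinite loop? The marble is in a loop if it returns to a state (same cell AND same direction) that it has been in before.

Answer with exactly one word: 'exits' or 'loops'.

Step 1: enter (6,5), '.' pass, move left to (6,4)
Step 2: enter (6,4), '.' pass, move left to (6,3)
Step 3: enter (6,3), '.' pass, move left to (6,2)
Step 4: enter (6,2), '.' pass, move left to (6,1)
Step 5: enter (6,1), '.' pass, move left to (6,0)
Step 6: enter (6,0), '>' forces left->right, move right to (6,1)
Step 7: enter (6,1), '.' pass, move right to (6,2)
Step 8: enter (6,2), '.' pass, move right to (6,3)
Step 9: enter (6,3), '.' pass, move right to (6,4)
Step 10: enter (6,4), '.' pass, move right to (6,5)
Step 11: enter (6,5), '.' pass, move right to (6,6)
Step 12: at (6,6) — EXIT via right edge, pos 6

Answer: exits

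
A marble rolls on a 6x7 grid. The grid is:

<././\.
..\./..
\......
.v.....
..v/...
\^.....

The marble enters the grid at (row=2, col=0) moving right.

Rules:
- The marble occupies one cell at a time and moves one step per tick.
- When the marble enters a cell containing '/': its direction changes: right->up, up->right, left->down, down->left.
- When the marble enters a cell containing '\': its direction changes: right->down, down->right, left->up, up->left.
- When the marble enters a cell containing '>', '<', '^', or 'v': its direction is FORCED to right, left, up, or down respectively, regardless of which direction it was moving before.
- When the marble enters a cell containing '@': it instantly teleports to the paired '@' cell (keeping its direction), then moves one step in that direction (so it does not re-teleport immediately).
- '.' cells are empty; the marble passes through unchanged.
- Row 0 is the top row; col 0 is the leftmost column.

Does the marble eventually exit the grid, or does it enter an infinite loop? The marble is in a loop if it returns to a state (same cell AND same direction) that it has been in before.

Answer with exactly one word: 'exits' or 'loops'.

Answer: loops

Derivation:
Step 1: enter (2,0), '\' deflects right->down, move down to (3,0)
Step 2: enter (3,0), '.' pass, move down to (4,0)
Step 3: enter (4,0), '.' pass, move down to (5,0)
Step 4: enter (5,0), '\' deflects down->right, move right to (5,1)
Step 5: enter (5,1), '^' forces right->up, move up to (4,1)
Step 6: enter (4,1), '.' pass, move up to (3,1)
Step 7: enter (3,1), 'v' forces up->down, move down to (4,1)
Step 8: enter (4,1), '.' pass, move down to (5,1)
Step 9: enter (5,1), '^' forces down->up, move up to (4,1)
Step 10: at (4,1) dir=up — LOOP DETECTED (seen before)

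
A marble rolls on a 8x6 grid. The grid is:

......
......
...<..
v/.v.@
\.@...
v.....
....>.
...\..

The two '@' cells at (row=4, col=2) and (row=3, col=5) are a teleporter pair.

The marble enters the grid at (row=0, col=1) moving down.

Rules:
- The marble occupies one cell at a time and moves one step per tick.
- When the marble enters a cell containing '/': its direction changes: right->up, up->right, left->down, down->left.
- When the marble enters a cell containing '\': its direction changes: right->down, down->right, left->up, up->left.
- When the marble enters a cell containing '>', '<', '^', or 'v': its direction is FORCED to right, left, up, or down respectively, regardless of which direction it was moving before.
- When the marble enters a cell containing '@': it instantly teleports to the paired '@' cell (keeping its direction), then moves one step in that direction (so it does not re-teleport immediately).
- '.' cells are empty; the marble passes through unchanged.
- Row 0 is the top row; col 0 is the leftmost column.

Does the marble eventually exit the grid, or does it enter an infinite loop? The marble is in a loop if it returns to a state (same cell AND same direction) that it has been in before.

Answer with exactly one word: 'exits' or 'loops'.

Answer: exits

Derivation:
Step 1: enter (0,1), '.' pass, move down to (1,1)
Step 2: enter (1,1), '.' pass, move down to (2,1)
Step 3: enter (2,1), '.' pass, move down to (3,1)
Step 4: enter (3,1), '/' deflects down->left, move left to (3,0)
Step 5: enter (3,0), 'v' forces left->down, move down to (4,0)
Step 6: enter (4,0), '\' deflects down->right, move right to (4,1)
Step 7: enter (4,1), '.' pass, move right to (4,2)
Step 8: enter (4,2), '@' teleport (4,2)->(3,5), also enter (3,5), move right to (3,6)
Step 9: at (3,6) — EXIT via right edge, pos 3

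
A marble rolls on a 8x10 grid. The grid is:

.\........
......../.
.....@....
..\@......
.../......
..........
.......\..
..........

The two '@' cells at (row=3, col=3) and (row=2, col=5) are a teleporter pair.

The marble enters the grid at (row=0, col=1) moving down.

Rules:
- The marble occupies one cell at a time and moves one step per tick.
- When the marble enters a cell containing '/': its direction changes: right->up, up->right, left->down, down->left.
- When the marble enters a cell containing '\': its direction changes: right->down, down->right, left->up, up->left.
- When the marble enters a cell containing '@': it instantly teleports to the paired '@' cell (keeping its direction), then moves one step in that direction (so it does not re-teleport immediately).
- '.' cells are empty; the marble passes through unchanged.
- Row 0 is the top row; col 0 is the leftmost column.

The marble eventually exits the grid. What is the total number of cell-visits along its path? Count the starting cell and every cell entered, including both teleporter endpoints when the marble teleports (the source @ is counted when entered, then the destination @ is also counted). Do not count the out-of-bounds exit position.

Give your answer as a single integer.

Answer: 9

Derivation:
Step 1: enter (0,1), '\' deflects down->right, move right to (0,2)
Step 2: enter (0,2), '.' pass, move right to (0,3)
Step 3: enter (0,3), '.' pass, move right to (0,4)
Step 4: enter (0,4), '.' pass, move right to (0,5)
Step 5: enter (0,5), '.' pass, move right to (0,6)
Step 6: enter (0,6), '.' pass, move right to (0,7)
Step 7: enter (0,7), '.' pass, move right to (0,8)
Step 8: enter (0,8), '.' pass, move right to (0,9)
Step 9: enter (0,9), '.' pass, move right to (0,10)
Step 10: at (0,10) — EXIT via right edge, pos 0
Path length (cell visits): 9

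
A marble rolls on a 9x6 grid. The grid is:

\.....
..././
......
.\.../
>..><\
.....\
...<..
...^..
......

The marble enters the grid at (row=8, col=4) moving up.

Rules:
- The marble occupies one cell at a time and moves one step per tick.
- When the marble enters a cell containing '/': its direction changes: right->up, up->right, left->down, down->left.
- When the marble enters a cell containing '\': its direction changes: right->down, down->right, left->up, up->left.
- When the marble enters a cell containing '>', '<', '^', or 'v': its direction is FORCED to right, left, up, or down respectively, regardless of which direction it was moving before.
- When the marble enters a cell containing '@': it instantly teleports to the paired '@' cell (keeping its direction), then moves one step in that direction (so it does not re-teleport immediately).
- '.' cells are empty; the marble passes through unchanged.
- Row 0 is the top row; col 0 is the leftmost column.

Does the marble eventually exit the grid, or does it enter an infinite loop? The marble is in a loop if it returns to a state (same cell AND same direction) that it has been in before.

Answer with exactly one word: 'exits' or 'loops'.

Answer: loops

Derivation:
Step 1: enter (8,4), '.' pass, move up to (7,4)
Step 2: enter (7,4), '.' pass, move up to (6,4)
Step 3: enter (6,4), '.' pass, move up to (5,4)
Step 4: enter (5,4), '.' pass, move up to (4,4)
Step 5: enter (4,4), '<' forces up->left, move left to (4,3)
Step 6: enter (4,3), '>' forces left->right, move right to (4,4)
Step 7: enter (4,4), '<' forces right->left, move left to (4,3)
Step 8: at (4,3) dir=left — LOOP DETECTED (seen before)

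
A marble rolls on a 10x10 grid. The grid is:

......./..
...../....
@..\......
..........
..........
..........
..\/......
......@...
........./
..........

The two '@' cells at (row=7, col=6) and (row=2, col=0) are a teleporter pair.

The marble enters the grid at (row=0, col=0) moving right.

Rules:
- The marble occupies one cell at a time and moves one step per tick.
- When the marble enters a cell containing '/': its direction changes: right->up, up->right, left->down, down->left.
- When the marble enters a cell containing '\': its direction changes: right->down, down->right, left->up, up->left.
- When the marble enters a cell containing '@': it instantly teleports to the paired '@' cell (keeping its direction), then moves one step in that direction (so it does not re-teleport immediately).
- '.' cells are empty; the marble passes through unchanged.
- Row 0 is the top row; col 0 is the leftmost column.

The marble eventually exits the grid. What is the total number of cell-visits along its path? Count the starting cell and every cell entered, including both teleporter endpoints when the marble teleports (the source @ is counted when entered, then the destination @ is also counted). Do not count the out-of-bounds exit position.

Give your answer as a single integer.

Step 1: enter (0,0), '.' pass, move right to (0,1)
Step 2: enter (0,1), '.' pass, move right to (0,2)
Step 3: enter (0,2), '.' pass, move right to (0,3)
Step 4: enter (0,3), '.' pass, move right to (0,4)
Step 5: enter (0,4), '.' pass, move right to (0,5)
Step 6: enter (0,5), '.' pass, move right to (0,6)
Step 7: enter (0,6), '.' pass, move right to (0,7)
Step 8: enter (0,7), '/' deflects right->up, move up to (-1,7)
Step 9: at (-1,7) — EXIT via top edge, pos 7
Path length (cell visits): 8

Answer: 8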